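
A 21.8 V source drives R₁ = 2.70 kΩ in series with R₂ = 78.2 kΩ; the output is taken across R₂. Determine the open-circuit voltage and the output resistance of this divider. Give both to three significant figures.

V_th is the open-circuit tap voltage: 21.8 × 78.2/(2.70 + 78.2) = 21.1 V.
With the supply zeroed, R₁ and R₂ appear in parallel from the tap: R_th = R₁‖R₂ = (2.70 × 78.2)/80.90 = 2.61 kΩ.

V_th = 21.1 V, R_th = 2.61 kΩ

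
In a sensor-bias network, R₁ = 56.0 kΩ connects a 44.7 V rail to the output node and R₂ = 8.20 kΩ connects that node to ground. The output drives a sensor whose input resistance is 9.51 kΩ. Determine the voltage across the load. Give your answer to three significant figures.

The load sits in parallel with R₂: R₂‖R_L = (8.20 × 9.51) / (8.20 + 9.51) = 4.403 kΩ.
V_out = 44.7 × 4.403 / (56.0 + 4.403) = 44.7 × 4.403/60.40 = 3.26 V.
(Unloaded it would have been 5.71 V.)

V_out ≈ 3.26 V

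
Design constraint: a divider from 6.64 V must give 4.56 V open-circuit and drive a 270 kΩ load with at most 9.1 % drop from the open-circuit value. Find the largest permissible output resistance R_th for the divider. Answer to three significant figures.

Loading drop = R_th/(R_th + R_L) ≤ 0.0910, so R_th ≤ R_L · ε/(1−ε) = 270 kΩ × 0.0910/0.9090 = 27.0 kΩ.

R_th ≤ 27.0 kΩ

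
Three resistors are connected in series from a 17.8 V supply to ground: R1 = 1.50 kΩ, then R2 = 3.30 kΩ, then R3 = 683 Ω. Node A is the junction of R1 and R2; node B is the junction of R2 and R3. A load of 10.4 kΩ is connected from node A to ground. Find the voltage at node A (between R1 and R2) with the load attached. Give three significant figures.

V ≈ 11.7 V

Below node A the series string R2+R3 = 3983 Ω sits in parallel with the 10400 Ω load: 2880 Ω.
V_A = 17.8 × 2880/(1500 + 2880) = 11.7 V.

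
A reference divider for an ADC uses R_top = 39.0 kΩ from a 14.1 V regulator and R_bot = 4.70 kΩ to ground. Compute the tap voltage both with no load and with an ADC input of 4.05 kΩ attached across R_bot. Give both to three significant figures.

Unloaded: 1.52 V; loaded: 0.745 V

Open-circuit: V = 14.1 × 4.70/(39.0 + 4.70) = 1.52 V.
With the load, R_bot becomes R_bot‖R_L = 2.175 kΩ, so V = 14.1 × 2.175/41.18 = 0.745 V.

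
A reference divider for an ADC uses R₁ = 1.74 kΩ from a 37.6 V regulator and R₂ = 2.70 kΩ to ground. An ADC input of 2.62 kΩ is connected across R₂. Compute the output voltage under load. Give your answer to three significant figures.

V_out ≈ 16.3 V

The load sits in parallel with R₂: R₂‖R_L = (2.70 × 2.62) / (2.70 + 2.62) = 1.330 kΩ.
V_out = 37.6 × 1.330 / (1.74 + 1.330) = 37.6 × 1.330/3.070 = 16.3 V.
(Unloaded it would have been 22.9 V.)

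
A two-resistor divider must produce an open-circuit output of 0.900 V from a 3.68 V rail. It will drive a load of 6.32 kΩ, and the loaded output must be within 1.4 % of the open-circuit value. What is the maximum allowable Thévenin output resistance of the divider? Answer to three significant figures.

Loading drop = R_th/(R_th + R_L) ≤ 0.0140, so R_th ≤ R_L · ε/(1−ε) = 6.32 kΩ × 0.0140/0.9860 = 89.7 Ω.
(Any R1, R2 with R2/(R1+R2) = 0.245 and R1‖R2 ≤ 89.7 Ω will meet the spec.)

R_th ≤ 89.7 Ω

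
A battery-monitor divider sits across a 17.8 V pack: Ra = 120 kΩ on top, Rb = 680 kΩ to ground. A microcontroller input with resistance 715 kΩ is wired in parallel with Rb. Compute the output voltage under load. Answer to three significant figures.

V_out ≈ 13.2 V

The load sits in parallel with Rb: Rb‖R_L = (680 × 715) / (680 + 715) = 348.5 kΩ.
V_out = 17.8 × 348.5 / (120 + 348.5) = 17.8 × 348.5/468.5 = 13.2 V.
(Unloaded it would have been 15.1 V.)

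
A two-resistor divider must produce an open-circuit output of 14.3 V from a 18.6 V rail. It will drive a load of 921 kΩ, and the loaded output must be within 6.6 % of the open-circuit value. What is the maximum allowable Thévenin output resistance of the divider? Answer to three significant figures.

Loading drop = R_th/(R_th + R_L) ≤ 0.0660, so R_th ≤ R_L · ε/(1−ε) = 921 kΩ × 0.0660/0.9340 = 65.1 kΩ.
(Any R1, R2 with R2/(R1+R2) = 0.769 and R1‖R2 ≤ 65.1 kΩ will meet the spec.)

R_th ≤ 65.1 kΩ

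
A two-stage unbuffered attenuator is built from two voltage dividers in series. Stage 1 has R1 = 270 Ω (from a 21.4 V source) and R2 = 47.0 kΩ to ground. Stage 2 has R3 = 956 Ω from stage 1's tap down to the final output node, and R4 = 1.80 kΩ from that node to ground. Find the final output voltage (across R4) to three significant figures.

V_out ≈ 12.7 V

Stage 2 presents R3+R4 = 2756 Ω as a load on stage 1's tap.
Stage 1's lower leg becomes R2‖(R3+R4) = 2603 Ω, so V_mid = 21.4 × 2603/2873 = 19.39 V.
Stage 2 is itself unloaded: V_out = V_mid × R4/(R3+R4) = 19.39 × 1800/2756 = 12.7 V.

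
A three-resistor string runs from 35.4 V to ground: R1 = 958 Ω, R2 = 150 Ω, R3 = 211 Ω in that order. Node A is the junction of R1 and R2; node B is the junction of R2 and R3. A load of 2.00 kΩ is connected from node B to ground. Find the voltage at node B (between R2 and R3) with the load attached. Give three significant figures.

V ≈ 5.20 V

At node B, R3 is in parallel with the load: R3‖R_L = 190.9 Ω.
Below node A the resistance is R2 + (R3‖R_L) = 340.9 Ω, so V_A = 35.4 × 340.9/1299 = 9.290 V.
Then V_B = V_A × (R3‖R_L)/(R2 + R3‖R_L) = 9.290 × 190.9/340.9 = 5.20 V.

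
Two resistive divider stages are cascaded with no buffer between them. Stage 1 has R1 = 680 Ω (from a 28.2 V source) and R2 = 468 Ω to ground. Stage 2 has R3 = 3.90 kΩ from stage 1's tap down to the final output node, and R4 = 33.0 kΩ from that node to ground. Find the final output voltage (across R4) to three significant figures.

Stage 2 presents R3+R4 = 36900 Ω as a load on stage 1's tap.
Stage 1's lower leg becomes R2‖(R3+R4) = 462.1 Ω, so V_mid = 28.2 × 462.1/1142 = 11.41 V.
Stage 2 is itself unloaded: V_out = V_mid × R4/(R3+R4) = 11.41 × 33000/36900 = 10.2 V.

V_out ≈ 10.2 V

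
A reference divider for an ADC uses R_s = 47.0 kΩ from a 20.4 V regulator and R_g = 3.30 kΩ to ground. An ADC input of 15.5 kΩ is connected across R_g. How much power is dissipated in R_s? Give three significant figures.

P ≈ 7.91 mW

Total resistance from the source is R_s + (R_g‖R_L) = 49.72 kΩ, so I = 20.4/49.72 kΩ = 0.4103 mA.
P = I²·R_s = (0.4103 mA)² × 47.0 kΩ = 7.91 mW.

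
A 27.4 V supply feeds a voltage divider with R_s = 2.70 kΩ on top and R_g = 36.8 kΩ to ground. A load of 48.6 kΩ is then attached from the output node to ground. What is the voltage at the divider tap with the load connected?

The load sits in parallel with R_g: R_g‖R_L = (36.8 × 48.6) / (36.8 + 48.6) = 20.94 kΩ.
V_out = 27.4 × 20.94 / (2.70 + 20.94) = 27.4 × 20.94/23.64 = 24.3 V.

V_out ≈ 24.3 V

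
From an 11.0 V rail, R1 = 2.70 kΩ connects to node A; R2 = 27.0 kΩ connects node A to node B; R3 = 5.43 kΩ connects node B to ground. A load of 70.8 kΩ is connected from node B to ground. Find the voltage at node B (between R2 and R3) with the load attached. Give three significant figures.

At node B, R3 is in parallel with the load: R3‖R_L = 5.043 kΩ.
Below node A the resistance is R2 + (R3‖R_L) = 32.04 kΩ, so V_A = 11.0 × 32.04/34.74 = 10.15 V.
Then V_B = V_A × (R3‖R_L)/(R2 + R3‖R_L) = 10.15 × 5.043/32.04 = 1.60 V.

V ≈ 1.60 V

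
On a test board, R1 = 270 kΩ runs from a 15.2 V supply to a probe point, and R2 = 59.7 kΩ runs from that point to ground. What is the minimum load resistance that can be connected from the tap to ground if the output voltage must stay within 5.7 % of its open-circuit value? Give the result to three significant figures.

Output resistance R_th = R1‖R2 = (270 × 59.7)/329.7 = 48.89 kΩ.
The fractional drop is R_th/(R_th + R_L); requiring this ≤ 0.0570 gives R_L ≥ R_th(1/0.0570 − 1) = 48.89 × 16.54 = 809 kΩ.

R_L(min) ≈ 809 kΩ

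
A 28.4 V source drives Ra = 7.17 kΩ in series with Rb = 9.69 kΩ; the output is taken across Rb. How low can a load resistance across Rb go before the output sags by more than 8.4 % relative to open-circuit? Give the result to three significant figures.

R_L(min) ≈ 44.9 kΩ

Output resistance R_th = Ra‖Rb = (7.17 × 9.69)/16.86 = 4.121 kΩ.
The fractional drop is R_th/(R_th + R_L); requiring this ≤ 0.0840 gives R_L ≥ R_th(1/0.0840 − 1) = 4.121 × 10.90 = 44.9 kΩ.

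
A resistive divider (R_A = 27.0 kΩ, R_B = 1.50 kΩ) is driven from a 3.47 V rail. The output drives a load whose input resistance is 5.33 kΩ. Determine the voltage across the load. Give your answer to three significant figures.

V_out ≈ 0.144 V

The load sits in parallel with R_B: R_B‖R_L = (1.50 × 5.33) / (1.50 + 5.33) = 1.171 kΩ.
V_out = 3.47 × 1.171 / (27.0 + 1.171) = 3.47 × 1.171/28.17 = 0.144 V.
(Unloaded it would have been 0.183 V.)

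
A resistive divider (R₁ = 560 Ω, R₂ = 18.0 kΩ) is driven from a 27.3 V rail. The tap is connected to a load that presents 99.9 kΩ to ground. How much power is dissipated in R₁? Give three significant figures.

P ≈ 1.67 mW

Total resistance from the source is R₁ + (R₂‖R_L) = 15810 Ω, so I = 27.3/15810 Ω = 1.727 mA.
P = I²·R₁ = (1.727 mA)² × 560 Ω = 1.67 mW.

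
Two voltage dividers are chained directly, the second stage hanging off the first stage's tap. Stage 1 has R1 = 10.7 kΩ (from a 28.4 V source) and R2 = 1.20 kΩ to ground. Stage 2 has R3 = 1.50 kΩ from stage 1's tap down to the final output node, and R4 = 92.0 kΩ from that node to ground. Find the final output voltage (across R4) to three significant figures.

V_out ≈ 2.79 V

Stage 2 presents R3+R4 = 93.50 kΩ as a load on stage 1's tap.
Stage 1's lower leg becomes R2‖(R3+R4) = 1.185 kΩ, so V_mid = 28.4 × 1.185/11.88 = 2.831 V.
Stage 2 is itself unloaded: V_out = V_mid × R4/(R3+R4) = 2.831 × 92.0/93.50 = 2.79 V.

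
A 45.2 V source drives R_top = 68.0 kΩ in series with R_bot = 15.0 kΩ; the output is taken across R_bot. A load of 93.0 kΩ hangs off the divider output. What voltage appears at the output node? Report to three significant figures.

V_out ≈ 7.22 V

The load sits in parallel with R_bot: R_bot‖R_L = (15.0 × 93.0) / (15.0 + 93.0) = 12.92 kΩ.
V_out = 45.2 × 12.92 / (68.0 + 12.92) = 45.2 × 12.92/80.92 = 7.22 V.
(Unloaded it would have been 8.17 V.)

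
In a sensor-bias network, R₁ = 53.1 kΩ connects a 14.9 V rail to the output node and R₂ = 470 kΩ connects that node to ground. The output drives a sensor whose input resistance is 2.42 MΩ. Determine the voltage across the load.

The load sits in parallel with R₂: R₂‖R_L = (470 × 2420) / (470 + 2420) = 393.6 kΩ.
V_out = 14.9 × 393.6 / (53.1 + 393.6) = 14.9 × 393.6/446.7 = 13.1 V.

V_out ≈ 13.1 V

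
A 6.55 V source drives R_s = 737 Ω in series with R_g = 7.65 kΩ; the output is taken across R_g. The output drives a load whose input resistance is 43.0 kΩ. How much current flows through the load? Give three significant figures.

I_L ≈ 0.137 mA

R_g‖R_L = 6495 Ω; V_out = 6.55 × 6495/7232 = 5.882 V.
I_L = V_out / R_L = 5.882 / 43.0 kΩ = 0.137 mA.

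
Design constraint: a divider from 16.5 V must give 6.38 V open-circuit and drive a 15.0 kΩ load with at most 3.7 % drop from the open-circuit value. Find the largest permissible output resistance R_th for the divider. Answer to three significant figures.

R_th ≤ 576 Ω

Loading drop = R_th/(R_th + R_L) ≤ 0.0370, so R_th ≤ R_L · ε/(1−ε) = 15.0 kΩ × 0.0370/0.9630 = 576 Ω.
(Any R1, R2 with R2/(R1+R2) = 0.387 and R1‖R2 ≤ 576 Ω will meet the spec.)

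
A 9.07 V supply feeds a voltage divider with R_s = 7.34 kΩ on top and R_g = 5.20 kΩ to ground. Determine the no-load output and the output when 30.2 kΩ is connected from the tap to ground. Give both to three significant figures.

Open-circuit: V = 9.07 × 5.20/(7.34 + 5.20) = 3.76 V.
With the load, R_g becomes R_g‖R_L = 4.436 kΩ, so V = 9.07 × 4.436/11.78 = 3.42 V.

Unloaded: 3.76 V; loaded: 3.42 V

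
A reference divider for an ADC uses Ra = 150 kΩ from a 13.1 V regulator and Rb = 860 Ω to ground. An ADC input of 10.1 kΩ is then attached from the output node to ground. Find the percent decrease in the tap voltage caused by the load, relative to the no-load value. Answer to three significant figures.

7.81 %

The divider's output (Thévenin) resistance is Ra‖Rb = 855.1 Ω.
Fractional drop under load = R_th/(R_th + R_L) = 855.1 / (855.1 + 10100) = 0.07805.
So the output falls by 7.81 %.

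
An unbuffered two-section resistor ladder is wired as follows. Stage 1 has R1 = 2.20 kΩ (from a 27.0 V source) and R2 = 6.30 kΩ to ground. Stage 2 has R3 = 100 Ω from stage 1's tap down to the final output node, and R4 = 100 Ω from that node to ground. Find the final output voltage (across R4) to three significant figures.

Stage 2 presents R3+R4 = 200.0 Ω as a load on stage 1's tap.
Stage 1's lower leg becomes R2‖(R3+R4) = 193.8 Ω, so V_mid = 27.0 × 193.8/2394 = 2.186 V.
Stage 2 is itself unloaded: V_out = V_mid × R4/(R3+R4) = 2.186 × 100/200.0 = 1.09 V.

V_out ≈ 1.09 V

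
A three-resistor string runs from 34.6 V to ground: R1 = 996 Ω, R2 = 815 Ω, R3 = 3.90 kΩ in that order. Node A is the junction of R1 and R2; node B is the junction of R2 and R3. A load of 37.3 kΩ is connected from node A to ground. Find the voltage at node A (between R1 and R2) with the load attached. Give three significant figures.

Below node A the series string R2+R3 = 4715 Ω sits in parallel with the 37300 Ω load: 4186 Ω.
V_A = 34.6 × 4186/(996 + 4186) = 27.9 V.

V ≈ 27.9 V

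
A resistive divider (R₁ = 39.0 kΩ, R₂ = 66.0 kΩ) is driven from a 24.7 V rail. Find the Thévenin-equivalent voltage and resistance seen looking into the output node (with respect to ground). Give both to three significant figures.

V_th is the open-circuit tap voltage: 24.7 × 66.0/(39.0 + 66.0) = 15.5 V.
With the supply zeroed, R₁ and R₂ appear in parallel from the tap: R_th = R₁‖R₂ = (39.0 × 66.0)/105.0 = 24.5 kΩ.

V_th = 15.5 V, R_th = 24.5 kΩ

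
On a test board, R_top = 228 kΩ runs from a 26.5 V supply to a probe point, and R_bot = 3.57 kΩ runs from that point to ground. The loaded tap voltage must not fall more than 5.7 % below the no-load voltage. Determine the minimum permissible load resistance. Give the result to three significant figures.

R_L(min) ≈ 58.2 kΩ

Output resistance R_th = R_top‖R_bot = (228 × 3.57)/231.6 = 3.515 kΩ.
The fractional drop is R_th/(R_th + R_L); requiring this ≤ 0.0570 gives R_L ≥ R_th(1/0.0570 − 1) = 3.515 × 16.54 = 58.2 kΩ.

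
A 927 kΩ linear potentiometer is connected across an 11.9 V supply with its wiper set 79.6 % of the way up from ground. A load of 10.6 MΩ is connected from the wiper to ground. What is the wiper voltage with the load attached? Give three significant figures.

V ≈ 9.34 V

The wiper splits the pot into (1−α)R = 189.1 kΩ above and αR = 737.9 kΩ below.
Lower section ‖ load = 689.9 kΩ.
V_wiper = 11.9 × 689.9/(189.1 + 689.9) = 9.34 V.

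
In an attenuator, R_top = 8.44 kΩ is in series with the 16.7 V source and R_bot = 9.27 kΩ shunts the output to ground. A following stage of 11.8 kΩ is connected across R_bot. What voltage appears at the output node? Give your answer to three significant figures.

The load sits in parallel with R_bot: R_bot‖R_L = (9.27 × 11.8) / (9.27 + 11.8) = 5.192 kΩ.
V_out = 16.7 × 5.192 / (8.44 + 5.192) = 16.7 × 5.192/13.63 = 6.36 V.
(Unloaded it would have been 8.74 V.)

V_out ≈ 6.36 V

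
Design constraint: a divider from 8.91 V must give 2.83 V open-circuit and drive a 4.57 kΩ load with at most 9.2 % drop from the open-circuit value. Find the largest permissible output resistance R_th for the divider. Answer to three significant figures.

R_th ≤ 463 Ω

Loading drop = R_th/(R_th + R_L) ≤ 0.0920, so R_th ≤ R_L · ε/(1−ε) = 4.57 kΩ × 0.0920/0.9080 = 463 Ω.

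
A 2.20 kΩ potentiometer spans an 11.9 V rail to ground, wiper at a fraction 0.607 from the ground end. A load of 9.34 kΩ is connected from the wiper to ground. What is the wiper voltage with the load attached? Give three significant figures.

The wiper splits the pot into (1−α)R = 864.6 Ω above and αR = 1335 Ω below.
Lower section ‖ load = 1168 Ω.
V_wiper = 11.9 × 1168/(864.6 + 1168) = 6.84 V.

V ≈ 6.84 V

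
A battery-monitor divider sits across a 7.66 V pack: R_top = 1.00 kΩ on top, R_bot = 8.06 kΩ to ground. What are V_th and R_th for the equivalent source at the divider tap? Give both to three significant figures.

V_th is the open-circuit tap voltage: 7.66 × 8.06/(1.00 + 8.06) = 6.81 V.
With the supply zeroed, R_top and R_bot appear in parallel from the tap: R_th = R_top‖R_bot = (1.00 × 8.06)/9.060 = 890 Ω.

V_th = 6.81 V, R_th = 890 Ω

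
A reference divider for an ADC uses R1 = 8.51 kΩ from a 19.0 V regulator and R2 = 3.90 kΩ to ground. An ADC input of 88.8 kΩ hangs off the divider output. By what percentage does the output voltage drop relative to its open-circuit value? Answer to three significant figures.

2.92 %

The divider's output (Thévenin) resistance is R1‖R2 = 2.674 kΩ.
Fractional drop under load = R_th/(R_th + R_L) = 2.674 / (2.674 + 88.8) = 0.02924.
So the output falls by 2.92 %.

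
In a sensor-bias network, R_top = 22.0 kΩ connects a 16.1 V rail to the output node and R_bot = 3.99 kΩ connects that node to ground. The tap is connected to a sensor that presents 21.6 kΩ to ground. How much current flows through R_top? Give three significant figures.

R_bot‖R_L = 3.368 kΩ, so the source sees R_top + R_bot‖R_L = 25.37 kΩ.
I = 16.1 V / 25.37 kΩ = 0.635 mA.

I ≈ 0.635 mA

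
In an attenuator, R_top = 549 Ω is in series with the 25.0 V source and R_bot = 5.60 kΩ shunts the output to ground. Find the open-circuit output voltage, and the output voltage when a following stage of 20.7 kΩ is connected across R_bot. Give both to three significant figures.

Unloaded: 22.8 V; loaded: 22.2 V

Open-circuit: V = 25.0 × 5600/(549 + 5600) = 22.8 V.
With the load, R_bot becomes R_bot‖R_L = 4408 Ω, so V = 25.0 × 4408/4957 = 22.2 V.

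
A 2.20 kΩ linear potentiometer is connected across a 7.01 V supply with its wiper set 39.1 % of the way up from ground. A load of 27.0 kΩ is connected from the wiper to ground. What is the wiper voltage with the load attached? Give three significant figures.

The wiper splits the pot into (1−α)R = 1340 Ω above and αR = 860.2 Ω below.
Lower section ‖ load = 833.6 Ω.
V_wiper = 7.01 × 833.6/(1340 + 833.6) = 2.69 V.

V ≈ 2.69 V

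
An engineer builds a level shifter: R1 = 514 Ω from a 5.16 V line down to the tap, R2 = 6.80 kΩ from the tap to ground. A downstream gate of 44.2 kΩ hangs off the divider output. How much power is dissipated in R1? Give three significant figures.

Total resistance from the source is R1 + (R2‖R_L) = 6407 Ω, so I = 5.16/6407 Ω = 0.8053 mA.
P = I²·R1 = (0.8053 mA)² × 514 Ω = 0.333 mW.

P ≈ 0.333 mW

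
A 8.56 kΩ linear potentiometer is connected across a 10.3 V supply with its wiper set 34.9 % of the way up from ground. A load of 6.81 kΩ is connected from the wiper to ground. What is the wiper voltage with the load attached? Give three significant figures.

V ≈ 2.80 V

The wiper splits the pot into (1−α)R = 5.573 kΩ above and αR = 2.987 kΩ below.
Lower section ‖ load = 2.077 kΩ.
V_wiper = 10.3 × 2.077/(5.573 + 2.077) = 2.80 V.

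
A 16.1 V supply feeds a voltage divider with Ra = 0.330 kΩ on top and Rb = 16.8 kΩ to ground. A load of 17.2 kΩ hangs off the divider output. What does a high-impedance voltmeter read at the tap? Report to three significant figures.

The load sits in parallel with Rb: Rb‖R_L = (16800 × 17200) / (16800 + 17200) = 8499 Ω.
V_out = 16.1 × 8499 / (330 + 8499) = 16.1 × 8499/8829 = 15.5 V.

V_out ≈ 15.5 V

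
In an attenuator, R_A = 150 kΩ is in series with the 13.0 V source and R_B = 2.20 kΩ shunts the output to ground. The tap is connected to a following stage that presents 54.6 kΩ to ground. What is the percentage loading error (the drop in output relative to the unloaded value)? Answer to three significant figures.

3.82 %

The divider's output (Thévenin) resistance is R_A‖R_B = 2.168 kΩ.
Fractional drop under load = R_th/(R_th + R_L) = 2.168 / (2.168 + 54.6) = 0.03819.
So the output falls by 3.82 %.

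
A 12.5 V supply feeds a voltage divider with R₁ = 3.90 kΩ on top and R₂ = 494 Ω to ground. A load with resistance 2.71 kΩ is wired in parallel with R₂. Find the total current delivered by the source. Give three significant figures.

R₂‖R_L = 417.8 Ω, so the source sees R₁ + R₂‖R_L = 4318 Ω.
I = 12.5 V / 4318 Ω = 2.89 mA.

I ≈ 2.89 mA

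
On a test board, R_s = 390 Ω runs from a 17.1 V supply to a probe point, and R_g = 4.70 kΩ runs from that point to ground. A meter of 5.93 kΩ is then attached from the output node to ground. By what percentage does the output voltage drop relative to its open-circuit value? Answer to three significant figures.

5.73 %

The divider's output (Thévenin) resistance is R_s‖R_g = 360.1 Ω.
Fractional drop under load = R_th/(R_th + R_L) = 360.1 / (360.1 + 5930) = 0.05725.
So the output falls by 5.73 %.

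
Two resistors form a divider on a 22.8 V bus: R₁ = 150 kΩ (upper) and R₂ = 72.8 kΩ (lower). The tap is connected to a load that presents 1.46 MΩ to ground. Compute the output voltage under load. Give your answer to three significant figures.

The load sits in parallel with R₂: R₂‖R_L = (72.8 × 1460) / (72.8 + 1460) = 69.34 kΩ.
V_out = 22.8 × 69.34 / (150 + 69.34) = 22.8 × 69.34/219.3 = 7.21 V.

V_out ≈ 7.21 V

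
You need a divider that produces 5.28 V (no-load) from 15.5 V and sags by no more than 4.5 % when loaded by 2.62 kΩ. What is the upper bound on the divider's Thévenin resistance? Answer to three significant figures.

R_th ≤ 123 Ω

Loading drop = R_th/(R_th + R_L) ≤ 0.0450, so R_th ≤ R_L · ε/(1−ε) = 2.62 kΩ × 0.0450/0.9550 = 123 Ω.
(Any R1, R2 with R2/(R1+R2) = 0.341 and R1‖R2 ≤ 123 Ω will meet the spec.)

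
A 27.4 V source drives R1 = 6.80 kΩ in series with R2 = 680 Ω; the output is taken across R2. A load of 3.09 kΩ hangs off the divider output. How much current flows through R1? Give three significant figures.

I ≈ 3.72 mA

R2‖R_L = 557.3 Ω, so the source sees R1 + R2‖R_L = 7357 Ω.
I = 27.4 V / 7357 Ω = 3.72 mA.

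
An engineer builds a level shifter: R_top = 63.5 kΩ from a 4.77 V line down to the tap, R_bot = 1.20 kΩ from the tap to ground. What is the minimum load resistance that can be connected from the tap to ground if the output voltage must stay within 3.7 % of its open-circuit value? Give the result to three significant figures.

R_L(min) ≈ 30.7 kΩ

Output resistance R_th = R_top‖R_bot = (63.5 × 1.20)/64.70 = 1.178 kΩ.
The fractional drop is R_th/(R_th + R_L); requiring this ≤ 0.0370 gives R_L ≥ R_th(1/0.0370 − 1) = 1.178 × 26.03 = 30.7 kΩ.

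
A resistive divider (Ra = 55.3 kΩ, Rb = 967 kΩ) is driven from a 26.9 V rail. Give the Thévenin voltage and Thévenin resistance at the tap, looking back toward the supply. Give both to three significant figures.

V_th is the open-circuit tap voltage: 26.9 × 967/(55.3 + 967) = 25.4 V.
With the supply zeroed, Ra and Rb appear in parallel from the tap: R_th = Ra‖Rb = (55.3 × 967)/1022 = 52.3 kΩ.

V_th = 25.4 V, R_th = 52.3 kΩ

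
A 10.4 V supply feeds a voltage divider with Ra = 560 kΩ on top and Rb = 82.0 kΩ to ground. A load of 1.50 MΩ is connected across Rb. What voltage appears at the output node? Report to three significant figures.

The load sits in parallel with Rb: Rb‖R_L = (82.0 × 1500) / (82.0 + 1500) = 77.75 kΩ.
V_out = 10.4 × 77.75 / (560 + 77.75) = 10.4 × 77.75/637.7 = 1.27 V.

V_out ≈ 1.27 V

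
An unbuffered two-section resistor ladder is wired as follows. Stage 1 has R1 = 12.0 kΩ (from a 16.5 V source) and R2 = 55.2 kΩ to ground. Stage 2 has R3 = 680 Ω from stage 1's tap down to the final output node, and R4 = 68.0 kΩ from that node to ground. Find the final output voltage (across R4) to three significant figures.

Stage 2 presents R3+R4 = 68680 Ω as a load on stage 1's tap.
Stage 1's lower leg becomes R2‖(R3+R4) = 30600 Ω, so V_mid = 16.5 × 30600/42600 = 11.85 V.
Stage 2 is itself unloaded: V_out = V_mid × R4/(R3+R4) = 11.85 × 68000/68680 = 11.7 V.

V_out ≈ 11.7 V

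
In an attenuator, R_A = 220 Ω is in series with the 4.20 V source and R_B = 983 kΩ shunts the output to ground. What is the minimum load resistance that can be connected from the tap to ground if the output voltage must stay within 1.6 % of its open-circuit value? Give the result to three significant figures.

R_L(min) ≈ 13.5 kΩ

Output resistance R_th = R_A‖R_B = (220 × 983000)/983200 = 220.0 Ω.
The fractional drop is R_th/(R_th + R_L); requiring this ≤ 0.0160 gives R_L ≥ R_th(1/0.0160 − 1) = 220.0 × 61.50 = 13.5 kΩ.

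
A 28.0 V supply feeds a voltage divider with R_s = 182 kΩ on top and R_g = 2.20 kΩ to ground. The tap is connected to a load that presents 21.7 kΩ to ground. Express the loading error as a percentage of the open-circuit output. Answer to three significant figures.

Unloaded V = 28.0 × 2.20/184.2 = 0.33442 V.
Loaded: R_g‖R_L = 1.997 kΩ, giving V = 28.0 × 1.997/184.0 = 0.30397 V.
Drop = (0.33442 − 0.30397) / 0.33442 = 9.11 %.

9.11 %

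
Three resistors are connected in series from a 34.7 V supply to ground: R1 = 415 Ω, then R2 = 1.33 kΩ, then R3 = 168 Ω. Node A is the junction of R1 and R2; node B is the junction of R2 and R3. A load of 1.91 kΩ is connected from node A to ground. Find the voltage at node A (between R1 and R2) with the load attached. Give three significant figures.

V ≈ 23.2 V

Below node A the series string R2+R3 = 1498 Ω sits in parallel with the 1910 Ω load: 839.5 Ω.
V_A = 34.7 × 839.5/(415 + 839.5) = 23.2 V.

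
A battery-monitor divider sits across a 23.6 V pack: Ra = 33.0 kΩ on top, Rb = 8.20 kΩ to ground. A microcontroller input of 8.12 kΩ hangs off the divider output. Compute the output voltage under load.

The load sits in parallel with Rb: Rb‖R_L = (8.20 × 8.12) / (8.20 + 8.12) = 4.080 kΩ.
V_out = 23.6 × 4.080 / (33.0 + 4.080) = 23.6 × 4.080/37.08 = 2.60 V.

V_out ≈ 2.60 V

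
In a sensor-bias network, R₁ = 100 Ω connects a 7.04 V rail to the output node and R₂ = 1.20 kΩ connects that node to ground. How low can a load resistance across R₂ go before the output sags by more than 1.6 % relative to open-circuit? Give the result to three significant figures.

R_L(min) ≈ 5.68 kΩ

Output resistance R_th = R₁‖R₂ = (100 × 1200)/1300 = 92.31 Ω.
The fractional drop is R_th/(R_th + R_L); requiring this ≤ 0.0160 gives R_L ≥ R_th(1/0.0160 − 1) = 92.31 × 61.50 = 5.68 kΩ.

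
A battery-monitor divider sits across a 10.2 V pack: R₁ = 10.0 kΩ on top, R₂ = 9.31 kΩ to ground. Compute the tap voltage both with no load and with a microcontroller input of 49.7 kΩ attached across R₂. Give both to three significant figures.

Unloaded: 4.92 V; loaded: 4.48 V

Open-circuit: V = 10.2 × 9.31/(10.0 + 9.31) = 4.92 V.
With the load, R₂ becomes R₂‖R_L = 7.841 kΩ, so V = 10.2 × 7.841/17.84 = 4.48 V.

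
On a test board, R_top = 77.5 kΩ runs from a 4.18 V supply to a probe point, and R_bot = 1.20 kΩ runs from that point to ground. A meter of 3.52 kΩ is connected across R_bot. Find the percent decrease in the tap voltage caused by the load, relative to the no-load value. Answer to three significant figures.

25.1 %

The divider's output (Thévenin) resistance is R_top‖R_bot = 1.182 kΩ.
Fractional drop under load = R_th/(R_th + R_L) = 1.182 / (1.182 + 3.52) = 0.2513.
So the output falls by 25.1 %.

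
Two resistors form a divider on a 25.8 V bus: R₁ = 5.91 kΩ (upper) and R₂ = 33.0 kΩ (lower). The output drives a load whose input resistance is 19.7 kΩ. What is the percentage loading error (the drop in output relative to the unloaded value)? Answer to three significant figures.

20.3 %

The divider's output (Thévenin) resistance is R₁‖R₂ = 5.012 kΩ.
Fractional drop under load = R_th/(R_th + R_L) = 5.012 / (5.012 + 19.7) = 0.2028.
So the output falls by 20.3 %.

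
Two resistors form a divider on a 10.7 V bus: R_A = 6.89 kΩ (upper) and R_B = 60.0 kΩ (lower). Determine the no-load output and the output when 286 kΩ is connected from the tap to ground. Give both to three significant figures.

Open-circuit: V = 10.7 × 60.0/(6.89 + 60.0) = 9.60 V.
With the load, R_B becomes R_B‖R_L = 49.60 kΩ, so V = 10.7 × 49.60/56.49 = 9.39 V.

Unloaded: 9.60 V; loaded: 9.39 V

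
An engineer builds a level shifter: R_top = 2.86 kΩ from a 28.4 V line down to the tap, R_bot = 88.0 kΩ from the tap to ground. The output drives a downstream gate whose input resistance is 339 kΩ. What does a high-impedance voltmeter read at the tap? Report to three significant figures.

V_out ≈ 27.3 V

The load sits in parallel with R_bot: R_bot‖R_L = (88.0 × 339) / (88.0 + 339) = 69.86 kΩ.
V_out = 28.4 × 69.86 / (2.86 + 69.86) = 28.4 × 69.86/72.72 = 27.3 V.
(Unloaded it would have been 27.5 V.)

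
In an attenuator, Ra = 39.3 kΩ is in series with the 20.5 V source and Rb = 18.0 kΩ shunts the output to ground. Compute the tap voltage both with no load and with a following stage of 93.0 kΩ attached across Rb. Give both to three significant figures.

Unloaded: 6.44 V; loaded: 5.69 V

Open-circuit: V = 20.5 × 18.0/(39.3 + 18.0) = 6.44 V.
With the load, Rb becomes Rb‖R_L = 15.08 kΩ, so V = 20.5 × 15.08/54.38 = 5.69 V.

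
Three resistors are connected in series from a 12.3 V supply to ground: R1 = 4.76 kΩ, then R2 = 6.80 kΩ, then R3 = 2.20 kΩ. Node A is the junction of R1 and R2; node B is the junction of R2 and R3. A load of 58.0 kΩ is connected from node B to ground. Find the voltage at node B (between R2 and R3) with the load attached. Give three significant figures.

V ≈ 1.91 V

At node B, R3 is in parallel with the load: R3‖R_L = 2.120 kΩ.
Below node A the resistance is R2 + (R3‖R_L) = 8.920 kΩ, so V_A = 12.3 × 8.920/13.68 = 8.020 V.
Then V_B = V_A × (R3‖R_L)/(R2 + R3‖R_L) = 8.020 × 2.120/8.920 = 1.91 V.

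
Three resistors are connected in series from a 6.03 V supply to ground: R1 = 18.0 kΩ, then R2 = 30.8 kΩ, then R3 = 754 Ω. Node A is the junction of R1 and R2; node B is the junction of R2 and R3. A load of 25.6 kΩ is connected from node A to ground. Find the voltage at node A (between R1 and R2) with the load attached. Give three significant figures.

Below node A the series string R2+R3 = 31550 Ω sits in parallel with the 25600 Ω load: 14130 Ω.
V_A = 6.03 × 14130/(18000 + 14130) = 2.65 V.

V ≈ 2.65 V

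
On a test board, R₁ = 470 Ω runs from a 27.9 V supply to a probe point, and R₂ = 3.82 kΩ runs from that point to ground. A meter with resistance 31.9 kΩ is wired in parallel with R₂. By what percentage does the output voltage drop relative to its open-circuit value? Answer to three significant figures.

The divider's output (Thévenin) resistance is R₁‖R₂ = 418.5 Ω.
Fractional drop under load = R_th/(R_th + R_L) = 418.5 / (418.5 + 31900) = 0.01295.
So the output falls by 1.29 %.

1.29 %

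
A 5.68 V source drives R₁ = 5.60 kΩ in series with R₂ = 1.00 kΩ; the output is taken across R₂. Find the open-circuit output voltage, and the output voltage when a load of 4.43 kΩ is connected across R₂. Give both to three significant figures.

Unloaded: 0.861 V; loaded: 0.722 V

Open-circuit: V = 5.68 × 1.00/(5.60 + 1.00) = 0.861 V.
With the load, R₂ becomes R₂‖R_L = 0.8158 kΩ, so V = 5.68 × 0.8158/6.416 = 0.722 V.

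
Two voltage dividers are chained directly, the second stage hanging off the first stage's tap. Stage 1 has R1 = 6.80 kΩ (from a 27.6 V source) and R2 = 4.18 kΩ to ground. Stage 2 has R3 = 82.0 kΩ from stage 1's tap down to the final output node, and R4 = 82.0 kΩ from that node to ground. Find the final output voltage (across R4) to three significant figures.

Stage 2 presents R3+R4 = 164.0 kΩ as a load on stage 1's tap.
Stage 1's lower leg becomes R2‖(R3+R4) = 4.076 kΩ, so V_mid = 27.6 × 4.076/10.88 = 10.34 V.
Stage 2 is itself unloaded: V_out = V_mid × R4/(R3+R4) = 10.34 × 82.0/164.0 = 5.17 V.

V_out ≈ 5.17 V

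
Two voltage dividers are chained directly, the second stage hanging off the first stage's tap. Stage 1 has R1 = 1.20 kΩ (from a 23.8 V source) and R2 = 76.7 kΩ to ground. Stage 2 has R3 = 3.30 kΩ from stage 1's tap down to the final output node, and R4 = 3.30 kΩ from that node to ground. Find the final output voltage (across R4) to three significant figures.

Stage 2 presents R3+R4 = 6.600 kΩ as a load on stage 1's tap.
Stage 1's lower leg becomes R2‖(R3+R4) = 6.077 kΩ, so V_mid = 23.8 × 6.077/7.277 = 19.88 V.
Stage 2 is itself unloaded: V_out = V_mid × R4/(R3+R4) = 19.88 × 3.30/6.600 = 9.94 V.

V_out ≈ 9.94 V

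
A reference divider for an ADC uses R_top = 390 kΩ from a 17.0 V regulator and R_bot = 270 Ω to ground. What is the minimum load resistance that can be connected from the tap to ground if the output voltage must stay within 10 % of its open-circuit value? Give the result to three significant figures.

R_L(min) ≈ 2.43 kΩ

Output resistance R_th = R_top‖R_bot = (390000 × 270)/390300 = 269.8 Ω.
The fractional drop is R_th/(R_th + R_L); requiring this ≤ 0.100 gives R_L ≥ R_th(1/0.100 − 1) = 269.8 × 9.000 = 2.43 kΩ.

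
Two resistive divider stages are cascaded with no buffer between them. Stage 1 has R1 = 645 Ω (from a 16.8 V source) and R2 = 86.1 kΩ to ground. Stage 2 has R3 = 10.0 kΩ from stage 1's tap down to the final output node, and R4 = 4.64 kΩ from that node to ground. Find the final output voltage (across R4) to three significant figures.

Stage 2 presents R3+R4 = 14640 Ω as a load on stage 1's tap.
Stage 1's lower leg becomes R2‖(R3+R4) = 12510 Ω, so V_mid = 16.8 × 12510/13160 = 15.98 V.
Stage 2 is itself unloaded: V_out = V_mid × R4/(R3+R4) = 15.98 × 4640/14640 = 5.06 V.

V_out ≈ 5.06 V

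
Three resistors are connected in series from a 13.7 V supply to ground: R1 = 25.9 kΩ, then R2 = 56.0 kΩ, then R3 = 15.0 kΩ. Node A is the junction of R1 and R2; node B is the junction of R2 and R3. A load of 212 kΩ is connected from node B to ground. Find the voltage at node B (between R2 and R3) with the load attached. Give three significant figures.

V ≈ 2.00 V

At node B, R3 is in parallel with the load: R3‖R_L = 14.01 kΩ.
Below node A the resistance is R2 + (R3‖R_L) = 70.01 kΩ, so V_A = 13.7 × 70.01/95.91 = 10.00 V.
Then V_B = V_A × (R3‖R_L)/(R2 + R3‖R_L) = 10.00 × 14.01/70.01 = 2.00 V.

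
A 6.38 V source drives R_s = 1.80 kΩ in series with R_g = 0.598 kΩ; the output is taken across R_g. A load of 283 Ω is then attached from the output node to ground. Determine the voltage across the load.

V_out ≈ 0.615 V

The load sits in parallel with R_g: R_g‖R_L = (598 × 283) / (598 + 283) = 192.1 Ω.
V_out = 6.38 × 192.1 / (1800 + 192.1) = 6.38 × 192.1/1992 = 0.615 V.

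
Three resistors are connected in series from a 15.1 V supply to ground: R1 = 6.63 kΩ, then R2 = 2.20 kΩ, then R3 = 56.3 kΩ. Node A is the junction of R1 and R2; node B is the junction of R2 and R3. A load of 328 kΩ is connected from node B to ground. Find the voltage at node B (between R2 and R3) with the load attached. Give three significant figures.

At node B, R3 is in parallel with the load: R3‖R_L = 48.05 kΩ.
Below node A the resistance is R2 + (R3‖R_L) = 50.25 kΩ, so V_A = 15.1 × 50.25/56.88 = 13.34 V.
Then V_B = V_A × (R3‖R_L)/(R2 + R3‖R_L) = 13.34 × 48.05/50.25 = 12.8 V.

V ≈ 12.8 V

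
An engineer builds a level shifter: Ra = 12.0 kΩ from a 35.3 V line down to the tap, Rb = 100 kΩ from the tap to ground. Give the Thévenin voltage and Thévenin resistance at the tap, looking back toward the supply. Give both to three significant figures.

V_th is the open-circuit tap voltage: 35.3 × 100/(12.0 + 100) = 31.5 V.
With the supply zeroed, Ra and Rb appear in parallel from the tap: R_th = Ra‖Rb = (12.0 × 100)/112.0 = 10.7 kΩ.

V_th = 31.5 V, R_th = 10.7 kΩ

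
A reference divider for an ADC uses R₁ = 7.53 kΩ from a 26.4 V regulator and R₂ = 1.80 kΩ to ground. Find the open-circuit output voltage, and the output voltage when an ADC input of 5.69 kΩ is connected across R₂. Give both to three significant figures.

Open-circuit: V = 26.4 × 1.80/(7.53 + 1.80) = 5.09 V.
With the load, R₂ becomes R₂‖R_L = 1.367 kΩ, so V = 26.4 × 1.367/8.897 = 4.06 V.

Unloaded: 5.09 V; loaded: 4.06 V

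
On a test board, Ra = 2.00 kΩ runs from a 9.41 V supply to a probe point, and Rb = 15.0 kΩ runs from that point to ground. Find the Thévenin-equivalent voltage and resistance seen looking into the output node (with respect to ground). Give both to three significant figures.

V_th = 8.30 V, R_th = 1.76 kΩ

V_th is the open-circuit tap voltage: 9.41 × 15.0/(2.00 + 15.0) = 8.30 V.
With the supply zeroed, Ra and Rb appear in parallel from the tap: R_th = Ra‖Rb = (2.00 × 15.0)/17.00 = 1.76 kΩ.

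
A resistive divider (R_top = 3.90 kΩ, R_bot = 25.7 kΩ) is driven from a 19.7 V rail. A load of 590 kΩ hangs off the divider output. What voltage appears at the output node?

The load sits in parallel with R_bot: R_bot‖R_L = (25.7 × 590) / (25.7 + 590) = 24.63 kΩ.
V_out = 19.7 × 24.63 / (3.90 + 24.63) = 19.7 × 24.63/28.53 = 17.0 V.

V_out ≈ 17.0 V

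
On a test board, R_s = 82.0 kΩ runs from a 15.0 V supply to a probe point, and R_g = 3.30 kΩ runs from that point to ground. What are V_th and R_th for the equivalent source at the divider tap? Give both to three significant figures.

V_th is the open-circuit tap voltage: 15.0 × 3.30/(82.0 + 3.30) = 0.580 V.
With the supply zeroed, R_s and R_g appear in parallel from the tap: R_th = R_s‖R_g = (82.0 × 3.30)/85.30 = 3.17 kΩ.

V_th = 0.580 V, R_th = 3.17 kΩ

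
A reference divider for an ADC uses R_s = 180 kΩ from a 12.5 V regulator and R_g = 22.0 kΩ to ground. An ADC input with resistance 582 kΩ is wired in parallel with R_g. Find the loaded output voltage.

The load sits in parallel with R_g: R_g‖R_L = (22.0 × 582) / (22.0 + 582) = 21.20 kΩ.
V_out = 12.5 × 21.20 / (180 + 21.20) = 12.5 × 21.20/201.2 = 1.32 V.

V_out ≈ 1.32 V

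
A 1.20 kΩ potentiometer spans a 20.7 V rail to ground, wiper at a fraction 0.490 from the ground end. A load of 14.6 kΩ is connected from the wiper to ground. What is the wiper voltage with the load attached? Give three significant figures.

The wiper splits the pot into (1−α)R = 612.0 Ω above and αR = 588.0 Ω below.
Lower section ‖ load = 565.2 Ω.
V_wiper = 20.7 × 565.2/(612.0 + 565.2) = 9.94 V.

V ≈ 9.94 V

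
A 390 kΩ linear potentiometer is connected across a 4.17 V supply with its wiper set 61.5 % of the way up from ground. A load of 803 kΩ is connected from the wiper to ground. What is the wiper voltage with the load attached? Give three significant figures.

V ≈ 2.30 V

The wiper splits the pot into (1−α)R = 150.2 kΩ above and αR = 239.8 kΩ below.
Lower section ‖ load = 184.7 kΩ.
V_wiper = 4.17 × 184.7/(150.2 + 184.7) = 2.30 V.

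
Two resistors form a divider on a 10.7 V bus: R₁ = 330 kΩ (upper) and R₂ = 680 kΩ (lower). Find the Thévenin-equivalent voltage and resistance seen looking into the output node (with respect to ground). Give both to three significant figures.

V_th = 7.20 V, R_th = 222 kΩ

V_th is the open-circuit tap voltage: 10.7 × 680/(330 + 680) = 7.20 V.
With the supply zeroed, R₁ and R₂ appear in parallel from the tap: R_th = R₁‖R₂ = (330 × 680)/1010 = 222 kΩ.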